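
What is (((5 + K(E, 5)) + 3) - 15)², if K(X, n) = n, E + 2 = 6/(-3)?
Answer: 4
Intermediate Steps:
E = -4 (E = -2 + 6/(-3) = -2 + 6*(-⅓) = -2 - 2 = -4)
(((5 + K(E, 5)) + 3) - 15)² = (((5 + 5) + 3) - 15)² = ((10 + 3) - 15)² = (13 - 15)² = (-2)² = 4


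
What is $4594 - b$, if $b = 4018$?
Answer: $576$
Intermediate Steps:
$4594 - b = 4594 - 4018 = 576$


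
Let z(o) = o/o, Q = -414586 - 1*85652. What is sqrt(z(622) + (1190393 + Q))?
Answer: 6*sqrt(19171) ≈ 830.76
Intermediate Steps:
Q = -500238 (Q = -414586 - 85652 = -500238)
z(o) = 1
sqrt(z(622) + (1190393 + Q)) = sqrt(1 + (1190393 - 500238)) = sqrt(1 + 690155) = sqrt(690156) = 6*sqrt(19171)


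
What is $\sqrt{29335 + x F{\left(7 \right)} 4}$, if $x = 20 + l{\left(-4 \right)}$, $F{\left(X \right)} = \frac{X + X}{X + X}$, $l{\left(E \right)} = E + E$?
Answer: $\sqrt{29383} \approx 171.41$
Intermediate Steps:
$l{\left(E \right)} = 2 E$
$F{\left(X \right)} = 1$ ($F{\left(X \right)} = \frac{2 X}{2 X} = 2 X \frac{1}{2 X} = 1$)
$x = 12$ ($x = 20 + 2 \left(-4\right) = 20 - 8 = 12$)
$\sqrt{29335 + x F{\left(7 \right)} 4} = \sqrt{29335 + 12 \cdot 1 \cdot 4} = \sqrt{29335 + 12 \cdot 4} = \sqrt{29335 + 48} = \sqrt{29383}$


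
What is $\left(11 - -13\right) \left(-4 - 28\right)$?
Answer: $-768$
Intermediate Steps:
$\left(11 - -13\right) \left(-4 - 28\right) = \left(11 + 13\right) \left(-4 - 28\right) = 24 \left(-32\right) = -768$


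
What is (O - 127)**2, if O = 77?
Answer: 2500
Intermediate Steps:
(O - 127)**2 = (77 - 127)**2 = (-50)**2 = 2500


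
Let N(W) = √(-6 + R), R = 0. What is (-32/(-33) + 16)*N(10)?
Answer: 560*I*√6/33 ≈ 41.567*I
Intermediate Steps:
N(W) = I*√6 (N(W) = √(-6 + 0) = √(-6) = I*√6)
(-32/(-33) + 16)*N(10) = (-32/(-33) + 16)*(I*√6) = (-32*(-1/33) + 16)*(I*√6) = (32/33 + 16)*(I*√6) = 560*(I*√6)/33 = 560*I*√6/33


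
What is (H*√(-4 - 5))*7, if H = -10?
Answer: -210*I ≈ -210.0*I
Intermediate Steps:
(H*√(-4 - 5))*7 = -10*√(-4 - 5)*7 = -30*I*7 = -210*I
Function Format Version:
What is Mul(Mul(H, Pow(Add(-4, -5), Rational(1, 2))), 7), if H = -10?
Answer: Mul(-210, I) ≈ Mul(-210.00, I)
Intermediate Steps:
Mul(Mul(H, Pow(Add(-4, -5), Rational(1, 2))), 7) = Mul(Mul(-10, Pow(Add(-4, -5), Rational(1, 2))), 7) = Mul(Mul(-10, Pow(-9, Rational(1, 2))), 7) = Mul(Mul(-10, Mul(3, I)), 7) = Mul(Mul(-30, I), 7) = Mul(-210, I)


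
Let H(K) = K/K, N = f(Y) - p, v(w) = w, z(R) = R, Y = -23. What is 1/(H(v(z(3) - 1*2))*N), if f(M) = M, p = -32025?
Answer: 1/32002 ≈ 3.1248e-5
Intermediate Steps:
N = 32002 (N = -23 - 1*(-32025) = -23 + 32025 = 32002)
H(K) = 1
1/(H(v(z(3) - 1*2))*N) = 1/(1*32002) = 1/32002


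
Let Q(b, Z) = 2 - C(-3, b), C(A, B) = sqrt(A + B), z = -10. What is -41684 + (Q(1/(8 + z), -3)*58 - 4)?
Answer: -41572 - 29*I*sqrt(14) ≈ -41572.0 - 108.51*I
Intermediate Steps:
Q(b, Z) = 2 - sqrt(-3 + b)
-41684 + (Q(1/(8 + z), -3)*58 - 4) = -41684 + ((2 - sqrt(-3 + 1/(8 - 10)))*58 - 4) = -41684 + ((2 - sqrt(-3 + 1/(-2)))*58 - 4) = -41684 + ((2 - sqrt(-3 - 1/2))*58 - 4) = -41684 + ((2 - sqrt(-7/2))*58 - 4) = -41684 + ((2 - I*sqrt(14)/2)*58 - 4) = -41684 + ((116 - 29*I*sqrt(14)) - 4) = -41684 + (112 - 29*I*sqrt(14)) = -41572 - 29*I*sqrt(14)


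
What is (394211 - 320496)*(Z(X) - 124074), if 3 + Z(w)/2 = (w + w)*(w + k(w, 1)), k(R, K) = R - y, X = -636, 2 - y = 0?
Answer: 229767885840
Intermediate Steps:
y = 2 (y = 2 - 1*0 = 2 + 0 = 2)
k(R, K) = -2 + R (k(R, K) = R - 1*2 = R - 2 = -2 + R)
Z(w) = -6 + 4*w*(-2 + 2*w) (Z(w) = -6 + 2*((w + w)*(w + (-2 + w))) = -6 + 2*((2*w)*(-2 + 2*w)) = -6 + 2*(2*w*(-2 + 2*w)) = -6 + 4*w*(-2 + 2*w))
(394211 - 320496)*(Z(X) - 124074) = (394211 - 320496)*((-6 - 8*(-636) + 8*(-636)²) - 124074) = 73715*((-6 + 5088 + 8*404496) - 124074) = 73715*((-6 + 5088 + 3235968) - 124074) = 73715*(3241050 - 124074) = 73715*3116976 = 229767885840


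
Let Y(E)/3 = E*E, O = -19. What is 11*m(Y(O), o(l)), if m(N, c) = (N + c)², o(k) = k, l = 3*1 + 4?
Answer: 13069100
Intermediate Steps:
l = 7 (l = 3 + 4 = 7)
Y(E) = 3*E² (Y(E) = 3*(E*E) = 3*E²)
11*m(Y(O), o(l)) = 11*(3*(-19)² + 7)² = 11*(3*361 + 7)² = 11*(1083 + 7)² = 11*1090² = 11*1188100 = 13069100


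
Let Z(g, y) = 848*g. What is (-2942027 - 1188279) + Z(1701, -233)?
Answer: -2687858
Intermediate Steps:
(-2942027 - 1188279) + Z(1701, -233) = (-2942027 - 1188279) + 848*1701 = -4130306 + 1442448 = -2687858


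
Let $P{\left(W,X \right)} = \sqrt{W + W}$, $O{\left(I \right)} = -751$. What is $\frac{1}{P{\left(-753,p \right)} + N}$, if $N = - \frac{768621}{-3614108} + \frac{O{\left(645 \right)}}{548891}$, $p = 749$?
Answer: $\frac{831538883058661130420284}{5926691477356775530962197113} - \frac{3935269435401423933475984 i \sqrt{1506}}{5926691477356775530962197113} \approx 0.0001403 - 0.025768 i$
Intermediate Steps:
$P{\left(W,X \right)} = \sqrt{2} \sqrt{W}$ ($P{\left(W,X \right)} = \sqrt{2 W} = \sqrt{2} \sqrt{W}$)
$N = \frac{419174954203}{1983751354228}$ ($N = - \frac{768621}{-3614108} - \frac{751}{548891} = \left(-768621\right) \left(- \frac{1}{3614108}\right) - \frac{751}{548891} = \frac{768621}{3614108} - \frac{751}{548891} = \frac{419174954203}{1983751354228} \approx 0.2113$)
$\frac{1}{P{\left(-753,p \right)} + N} = \frac{1}{\sqrt{2} \sqrt{-753} + \frac{419174954203}{1983751354228}} = \frac{1}{\sqrt{2} i \sqrt{753} + \frac{419174954203}{1983751354228}} = \frac{1}{i \sqrt{1506} + \frac{419174954203}{1983751354228}} = \frac{1}{\frac{419174954203}{1983751354228} + i \sqrt{1506}}$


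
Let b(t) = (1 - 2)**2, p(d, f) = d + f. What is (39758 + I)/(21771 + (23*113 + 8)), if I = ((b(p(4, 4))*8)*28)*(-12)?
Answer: 18535/12189 ≈ 1.5206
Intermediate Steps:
b(t) = 1 (b(t) = (-1)**2 = 1)
I = -2688 (I = ((1*8)*28)*(-12) = (8*28)*(-12) = 224*(-12) = -2688)
(39758 + I)/(21771 + (23*113 + 8)) = (39758 - 2688)/(21771 + (23*113 + 8)) = 37070/(21771 + (2599 + 8)) = 37070/(21771 + 2607) = 37070/24378 = 37070*(1/24378) = 18535/12189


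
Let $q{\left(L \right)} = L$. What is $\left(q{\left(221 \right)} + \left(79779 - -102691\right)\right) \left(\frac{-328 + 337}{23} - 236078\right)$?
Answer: $- \frac{991972851435}{23} \approx -4.3129 \cdot 10^{10}$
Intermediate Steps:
$\left(q{\left(221 \right)} + \left(79779 - -102691\right)\right) \left(\frac{-328 + 337}{23} - 236078\right) = \left(221 + \left(79779 - -102691\right)\right) \left(\frac{-328 + 337}{23} - 236078\right) = \left(221 + \left(79779 + 102691\right)\right) \left(9 \cdot \frac{1}{23} - 236078\right) = \left(221 + 182470\right) \left(\frac{9}{23} - 236078\right) = 182691 \left(- \frac{5429785}{23}\right) = - \frac{991972851435}{23}$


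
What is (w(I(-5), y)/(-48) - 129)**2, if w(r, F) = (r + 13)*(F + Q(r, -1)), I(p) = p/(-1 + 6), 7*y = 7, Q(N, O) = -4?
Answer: 263169/16 ≈ 16448.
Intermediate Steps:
y = 1 (y = (1/7)*7 = 1)
I(p) = p/5
w(r, F) = (-4 + F)*(13 + r) (w(r, F) = (r + 13)*(F - 4) = (13 + r)*(-4 + F) = (-4 + F)*(13 + r))
(w(I(-5), y)/(-48) - 129)**2 = ((-52 - 4*(-5)/5 + 13*1 + 1*((1/5)*(-5)))/(-48) - 129)**2 = ((-52 - 4*(-1) + 13 + 1*(-1))*(-1/48) - 129)**2 = ((-52 + 4 + 13 - 1)*(-1/48) - 129)**2 = (-36*(-1/48) - 129)**2 = (3/4 - 129)**2 = (-513/4)**2 = 263169/16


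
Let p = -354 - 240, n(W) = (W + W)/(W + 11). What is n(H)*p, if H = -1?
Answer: 594/5 ≈ 118.80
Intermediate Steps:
n(W) = 2*W/(11 + W) (n(W) = (2*W)/(11 + W) = 2*W/(11 + W))
p = -594
n(H)*p = (2*(-1)/(11 - 1))*(-594) = (2*(-1)/10)*(-594) = (2*(-1)*(⅒))*(-594) = -⅕*(-594) = 594/5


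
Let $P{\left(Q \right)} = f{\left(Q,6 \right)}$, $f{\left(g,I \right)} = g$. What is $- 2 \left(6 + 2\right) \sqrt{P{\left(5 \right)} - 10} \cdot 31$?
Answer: $- 496 i \sqrt{5} \approx - 1109.1 i$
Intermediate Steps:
$P{\left(Q \right)} = Q$
$- 2 \left(6 + 2\right) \sqrt{P{\left(5 \right)} - 10} \cdot 31 = - 2 \left(6 + 2\right) \sqrt{5 - 10} \cdot 31 = \left(-2\right) 8 \sqrt{-5} \cdot 31 = - 16 i \sqrt{5} \cdot 31 = - 496 i \sqrt{5}$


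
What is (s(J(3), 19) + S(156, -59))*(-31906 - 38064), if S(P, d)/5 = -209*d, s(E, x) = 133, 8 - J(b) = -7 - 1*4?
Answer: -4323306360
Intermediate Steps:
J(b) = 19 (J(b) = 8 - (-7 - 1*4) = 8 - (-7 - 4) = 8 - 1*(-11) = 8 + 11 = 19)
S(P, d) = -1045*d (S(P, d) = 5*(-209*d) = -1045*d)
(s(J(3), 19) + S(156, -59))*(-31906 - 38064) = (133 - 1045*(-59))*(-31906 - 38064) = (133 + 61655)*(-69970) = 61788*(-69970) = -4323306360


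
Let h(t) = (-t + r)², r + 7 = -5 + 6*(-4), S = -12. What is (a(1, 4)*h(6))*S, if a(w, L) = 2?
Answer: -42336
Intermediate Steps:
r = -36 (r = -7 + (-5 + 6*(-4)) = -7 + (-5 - 24) = -7 - 29 = -36)
h(t) = (-36 - t)² (h(t) = (-t - 36)² = (-36 - t)²)
(a(1, 4)*h(6))*S = (2*(36 + 6)²)*(-12) = (2*42²)*(-12) = (2*1764)*(-12) = 3528*(-12) = -42336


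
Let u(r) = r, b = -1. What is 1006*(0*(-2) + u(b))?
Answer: -1006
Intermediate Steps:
1006*(0*(-2) + u(b)) = 1006*(0*(-2) - 1) = 1006*(0 - 1) = 1006*(-1) = -1006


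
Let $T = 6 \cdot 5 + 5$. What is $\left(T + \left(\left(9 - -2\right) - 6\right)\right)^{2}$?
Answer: $1600$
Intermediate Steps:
$T = 35$ ($T = 30 + 5 = 35$)
$\left(T + \left(\left(9 - -2\right) - 6\right)\right)^{2} = \left(35 + \left(\left(9 - -2\right) - 6\right)\right)^{2} = \left(35 + \left(\left(9 + 2\right) - 6\right)\right)^{2} = \left(35 + \left(11 - 6\right)\right)^{2} = \left(35 + 5\right)^{2} = 40^{2} = 1600$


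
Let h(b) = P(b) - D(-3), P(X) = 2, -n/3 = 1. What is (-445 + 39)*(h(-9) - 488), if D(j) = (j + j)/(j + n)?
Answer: 197722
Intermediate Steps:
n = -3 (n = -3*1 = -3)
D(j) = 2*j/(-3 + j) (D(j) = (j + j)/(j - 3) = (2*j)/(-3 + j) = 2*j/(-3 + j))
h(b) = 1 (h(b) = 2 - 2*(-3)/(-3 - 3) = 2 - 2*(-3)/(-6) = 2 - 2*(-3)*(-1)/6 = 2 - 1*1 = 2 - 1 = 1)
(-445 + 39)*(h(-9) - 488) = (-445 + 39)*(1 - 488) = -406*(-487) = 197722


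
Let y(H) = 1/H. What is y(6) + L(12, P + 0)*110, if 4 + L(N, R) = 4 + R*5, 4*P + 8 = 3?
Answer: -2062/3 ≈ -687.33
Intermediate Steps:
P = -5/4 (P = -2 + (1/4)*3 = -2 + 3/4 = -5/4 ≈ -1.2500)
L(N, R) = 5*R (L(N, R) = -4 + (4 + R*5) = -4 + (4 + 5*R) = 5*R)
y(6) + L(12, P + 0)*110 = 1/6 + (5*(-5/4 + 0))*110 = 1/6 + (5*(-5/4))*110 = 1/6 - 25/4*110 = 1/6 - 1375/2 = -2062/3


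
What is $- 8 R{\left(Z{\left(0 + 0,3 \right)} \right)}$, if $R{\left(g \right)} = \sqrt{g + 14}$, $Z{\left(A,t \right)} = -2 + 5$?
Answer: $- 8 \sqrt{17} \approx -32.985$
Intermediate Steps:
$Z{\left(A,t \right)} = 3$
$R{\left(g \right)} = \sqrt{14 + g}$
$- 8 R{\left(Z{\left(0 + 0,3 \right)} \right)} = - 8 \sqrt{14 + 3} = - 8 \sqrt{17}$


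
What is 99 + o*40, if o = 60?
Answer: 2499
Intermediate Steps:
99 + o*40 = 99 + 60*40 = 99 + 2400 = 2499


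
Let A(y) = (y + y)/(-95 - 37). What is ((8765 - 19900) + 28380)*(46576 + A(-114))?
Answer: 8835561975/11 ≈ 8.0323e+8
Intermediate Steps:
A(y) = -y/66 (A(y) = (2*y)/(-132) = (2*y)*(-1/132) = -y/66)
((8765 - 19900) + 28380)*(46576 + A(-114)) = ((8765 - 19900) + 28380)*(46576 - 1/66*(-114)) = (-11135 + 28380)*(46576 + 19/11) = 17245*(512355/11) = 8835561975/11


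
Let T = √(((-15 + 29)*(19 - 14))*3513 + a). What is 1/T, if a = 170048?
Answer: √415958/415958 ≈ 0.0015505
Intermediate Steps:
T = √415958 (T = √(((-15 + 29)*(19 - 14))*3513 + 170048) = √((14*5)*3513 + 170048) = √(70*3513 + 170048) = √(245910 + 170048) = √415958 ≈ 644.95)
1/T = 1/(√415958) = √415958/415958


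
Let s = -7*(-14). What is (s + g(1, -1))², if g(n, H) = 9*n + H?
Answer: 11236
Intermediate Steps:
s = 98
g(n, H) = H + 9*n
(s + g(1, -1))² = (98 + (-1 + 9*1))² = (98 + (-1 + 9))² = (98 + 8)² = 106² = 11236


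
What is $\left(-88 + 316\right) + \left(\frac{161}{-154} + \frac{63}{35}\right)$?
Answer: $\frac{25163}{110} \approx 228.75$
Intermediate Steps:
$\left(-88 + 316\right) + \left(\frac{161}{-154} + \frac{63}{35}\right) = 228 + \left(161 \left(- \frac{1}{154}\right) + 63 \cdot \frac{1}{35}\right) = 228 + \left(- \frac{23}{22} + \frac{9}{5}\right) = 228 + \frac{83}{110} = \frac{25163}{110}$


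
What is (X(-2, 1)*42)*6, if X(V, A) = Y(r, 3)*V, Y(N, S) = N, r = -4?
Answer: 2016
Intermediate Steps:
X(V, A) = -4*V
(X(-2, 1)*42)*6 = (-4*(-2)*42)*6 = (8*42)*6 = 336*6 = 2016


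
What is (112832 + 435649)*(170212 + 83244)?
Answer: 139015800336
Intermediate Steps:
(112832 + 435649)*(170212 + 83244) = 548481*253456 = 139015800336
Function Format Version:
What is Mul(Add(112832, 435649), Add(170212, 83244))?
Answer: 139015800336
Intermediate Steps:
Mul(Add(112832, 435649), Add(170212, 83244)) = Mul(548481, 253456) = 139015800336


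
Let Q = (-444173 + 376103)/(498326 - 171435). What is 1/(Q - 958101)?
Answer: -326891/313194662061 ≈ -1.0437e-6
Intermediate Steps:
Q = -68070/326891 ≈ -0.20823
1/(Q - 958101) = 1/(-68070/326891 - 958101) = 1/(-313194662061/326891) = -326891/313194662061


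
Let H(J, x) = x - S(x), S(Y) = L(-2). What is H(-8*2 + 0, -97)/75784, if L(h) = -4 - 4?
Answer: -89/75784 ≈ -0.0011744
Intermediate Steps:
L(h) = -8
S(Y) = -8
H(J, x) = 8 + x (H(J, x) = x - 1*(-8) = x + 8 = 8 + x)
H(-8*2 + 0, -97)/75784 = (8 - 97)/75784 = -89*1/75784 = -89/75784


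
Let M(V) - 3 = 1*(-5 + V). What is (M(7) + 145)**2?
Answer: 22500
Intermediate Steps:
M(V) = -2 + V (M(V) = 3 + 1*(-5 + V) = 3 + (-5 + V) = -2 + V)
(M(7) + 145)**2 = ((-2 + 7) + 145)**2 = (5 + 145)**2 = 150**2 = 22500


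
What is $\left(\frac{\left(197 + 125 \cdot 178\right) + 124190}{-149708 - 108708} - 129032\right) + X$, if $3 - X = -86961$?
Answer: $- \frac{10871190925}{258416} \approx -42069.0$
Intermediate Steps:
$X = 86964$ ($X = 3 - -86961 = 3 + 86961 = 86964$)
$\left(\frac{\left(197 + 125 \cdot 178\right) + 124190}{-149708 - 108708} - 129032\right) + X = \left(\frac{\left(197 + 125 \cdot 178\right) + 124190}{-149708 - 108708} - 129032\right) + 86964 = \left(\frac{\left(197 + 22250\right) + 124190}{-258416} - 129032\right) + 86964 = \left(\left(22447 + 124190\right) \left(- \frac{1}{258416}\right) - 129032\right) + 86964 = \left(146637 \left(- \frac{1}{258416}\right) - 129032\right) + 86964 = \left(- \frac{146637}{258416} - 129032\right) + 86964 = - \frac{33344079949}{258416} + 86964 = - \frac{10871190925}{258416}$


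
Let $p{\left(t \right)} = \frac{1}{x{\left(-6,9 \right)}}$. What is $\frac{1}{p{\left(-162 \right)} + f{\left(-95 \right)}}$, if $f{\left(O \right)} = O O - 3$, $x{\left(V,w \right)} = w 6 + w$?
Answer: $\frac{63}{568387} \approx 0.00011084$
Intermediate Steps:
$x{\left(V,w \right)} = 7 w$ ($x{\left(V,w \right)} = 6 w + w = 7 w$)
$f{\left(O \right)} = -3 + O^{2}$ ($f{\left(O \right)} = O^{2} - 3 = -3 + O^{2}$)
$p{\left(t \right)} = \frac{1}{63}$ ($p{\left(t \right)} = \frac{1}{7 \cdot 9} = \frac{1}{63}$)
$\frac{1}{p{\left(-162 \right)} + f{\left(-95 \right)}} = \frac{1}{\frac{1}{63} - \left(3 - \left(-95\right)^{2}\right)} = \frac{1}{\frac{1}{63} + \left(-3 + 9025\right)} = \frac{1}{\frac{1}{63} + 9022} = \frac{1}{\frac{568387}{63}} = \frac{63}{568387}$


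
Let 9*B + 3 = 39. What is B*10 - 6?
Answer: 34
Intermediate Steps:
B = 4 (B = -⅓ + (⅑)*39 = -⅓ + 13/3 = 4)
B*10 - 6 = 4*10 - 6 = 40 - 6 = 34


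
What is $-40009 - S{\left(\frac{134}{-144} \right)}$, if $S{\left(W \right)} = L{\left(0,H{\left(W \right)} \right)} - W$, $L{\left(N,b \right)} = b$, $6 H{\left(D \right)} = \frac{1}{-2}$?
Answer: $- \frac{2880709}{72} \approx -40010.0$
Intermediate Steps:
$H{\left(D \right)} = - \frac{1}{12}$ ($H{\left(D \right)} = \frac{1}{6 \left(-2\right)} = \frac{1}{6} \left(- \frac{1}{2}\right) = - \frac{1}{12}$)
$S{\left(W \right)} = - \frac{1}{12} - W$
$-40009 - S{\left(\frac{134}{-144} \right)} = -40009 - \left(- \frac{1}{12} - \frac{134}{-144}\right) = -40009 - \left(- \frac{1}{12} - 134 \left(- \frac{1}{144}\right)\right) = -40009 - \left(- \frac{1}{12} - - \frac{67}{72}\right) = -40009 - \left(- \frac{1}{12} + \frac{67}{72}\right) = -40009 - \frac{61}{72} = - \frac{2880709}{72}$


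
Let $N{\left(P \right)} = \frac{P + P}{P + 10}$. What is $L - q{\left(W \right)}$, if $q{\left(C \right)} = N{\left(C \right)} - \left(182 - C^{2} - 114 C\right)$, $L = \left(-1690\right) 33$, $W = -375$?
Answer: $- \frac{11202949}{73} \approx -1.5347 \cdot 10^{5}$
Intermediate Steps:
$L = -55770$
$N{\left(P \right)} = \frac{2 P}{10 + P}$
$q{\left(C \right)} = -182 + C^{2} + 114 C + \frac{2 C}{10 + C}$ ($q{\left(C \right)} = \frac{2 C}{10 + C} - \left(182 - C^{2} - 114 C\right) = \frac{2 C}{10 + C} + \left(-182 + C^{2} + 114 C\right) = -182 + C^{2} + 114 C + \frac{2 C}{10 + C}$)
$L - q{\left(W \right)} = -55770 - \frac{-1820 + \left(-375\right)^{3} + 124 \left(-375\right)^{2} + 960 \left(-375\right)}{10 - 375} = -55770 - \frac{-1820 - 52734375 + 124 \cdot 140625 - 360000}{-365} = -55770 - - \frac{-1820 - 52734375 + 17437500 - 360000}{365} = -55770 - \left(- \frac{1}{365}\right) \left(-35658695\right) = -55770 - \frac{7131739}{73} = - \frac{11202949}{73}$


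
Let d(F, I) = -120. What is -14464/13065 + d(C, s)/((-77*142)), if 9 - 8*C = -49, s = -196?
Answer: -78290788/71426355 ≈ -1.0961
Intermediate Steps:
C = 29/4 (C = 9/8 - ⅛*(-49) = 9/8 + 49/8 = 29/4 ≈ 7.2500)
-14464/13065 + d(C, s)/((-77*142)) = -14464/13065 - 120/((-77*142)) = -14464*1/13065 - 120/(-10934) = -14464/13065 - 120*(-1/10934) = -14464/13065 + 60/5467 = -78290788/71426355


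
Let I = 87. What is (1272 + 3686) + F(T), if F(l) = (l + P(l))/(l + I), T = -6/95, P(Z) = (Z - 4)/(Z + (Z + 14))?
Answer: 26984790109/5442681 ≈ 4958.0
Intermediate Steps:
P(Z) = (-4 + Z)/(14 + 2*Z) (P(Z) = (-4 + Z)/(Z + (14 + Z)) = (-4 + Z)/(14 + 2*Z))
T = -6/95 (T = -6*1/95 = -6/95 ≈ -0.063158)
F(l) = (l + (-4 + l)/(2*(7 + l)))/(87 + l) (F(l) = (l + (-4 + l)/(2*(7 + l)))/(l + 87) = (l + (-4 + l)/(2*(7 + l)))/(87 + l))
(1272 + 3686) + F(T) = (1272 + 3686) + (-2 + (½)*(-6/95) - 6*(7 - 6/95)/95)/((7 - 6/95)*(87 - 6/95)) = 4958 + (-2 - 3/95 - 6/95*659/95)/((659/95)*(8259/95)) = 4958 + (95/659)*(95/8259)*(-2 - 3/95 - 3954/9025) = 4958 + (95/659)*(95/8259)*(-22289/9025) = 4958 - 22289/5442681 = 26984790109/5442681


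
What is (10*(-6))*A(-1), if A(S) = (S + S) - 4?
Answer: 360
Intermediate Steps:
A(S) = -4 + 2*S (A(S) = 2*S - 4 = -4 + 2*S)
(10*(-6))*A(-1) = (10*(-6))*(-4 + 2*(-1)) = -60*(-4 - 2) = -60*(-6) = 360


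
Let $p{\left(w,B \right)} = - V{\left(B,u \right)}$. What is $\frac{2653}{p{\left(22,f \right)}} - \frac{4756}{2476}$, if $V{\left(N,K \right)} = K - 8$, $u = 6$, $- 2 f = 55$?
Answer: $\frac{1639829}{1238} \approx 1324.6$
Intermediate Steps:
$f = - \frac{55}{2}$ ($f = \left(- \frac{1}{2}\right) 55 = - \frac{55}{2} \approx -27.5$)
$V{\left(N,K \right)} = -8 + K$ ($V{\left(N,K \right)} = K - 8 = -8 + K$)
$p{\left(w,B \right)} = 2$ ($p{\left(w,B \right)} = - (-8 + 6) = \left(-1\right) \left(-2\right) = 2$)
$\frac{2653}{p{\left(22,f \right)}} - \frac{4756}{2476} = \frac{2653}{2} - \frac{4756}{2476} = 2653 \cdot \frac{1}{2} - \frac{1189}{619} = \frac{2653}{2} - \frac{1189}{619} = \frac{1639829}{1238}$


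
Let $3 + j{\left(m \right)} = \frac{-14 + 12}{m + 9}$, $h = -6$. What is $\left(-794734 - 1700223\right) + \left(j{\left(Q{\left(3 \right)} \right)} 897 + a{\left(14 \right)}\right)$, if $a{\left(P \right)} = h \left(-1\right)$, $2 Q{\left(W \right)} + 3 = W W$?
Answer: $- \frac{4995583}{2} \approx -2.4978 \cdot 10^{6}$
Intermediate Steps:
$Q{\left(W \right)} = - \frac{3}{2} + \frac{W^{2}}{2}$ ($Q{\left(W \right)} = - \frac{3}{2} + \frac{W W}{2} = - \frac{3}{2} + \frac{W^{2}}{2}$)
$a{\left(P \right)} = 6$ ($a{\left(P \right)} = \left(-6\right) \left(-1\right) = 6$)
$j{\left(m \right)} = -3 - \frac{2}{9 + m}$ ($j{\left(m \right)} = -3 + \frac{-14 + 12}{m + 9} = -3 - \frac{2}{9 + m}$)
$\left(-794734 - 1700223\right) + \left(j{\left(Q{\left(3 \right)} \right)} 897 + a{\left(14 \right)}\right) = \left(-794734 - 1700223\right) + \left(\frac{-29 - 3 \left(- \frac{3}{2} + \frac{3^{2}}{2}\right)}{9 - \left(\frac{3}{2} - \frac{3^{2}}{2}\right)} 897 + 6\right) = -2494957 + \left(\frac{-29 - 3 \left(- \frac{3}{2} + \frac{1}{2} \cdot 9\right)}{9 + \left(- \frac{3}{2} + \frac{1}{2} \cdot 9\right)} 897 + 6\right) = -2494957 + \left(\frac{-29 - 3 \left(- \frac{3}{2} + \frac{9}{2}\right)}{9 + \left(- \frac{3}{2} + \frac{9}{2}\right)} 897 + 6\right) = -2494957 + \left(\frac{-29 - 9}{9 + 3} \cdot 897 + 6\right) = -2494957 + \left(\frac{-29 - 9}{12} \cdot 897 + 6\right) = -2494957 + \left(\frac{1}{12} \left(-38\right) 897 + 6\right) = -2494957 + \left(\left(- \frac{19}{6}\right) 897 + 6\right) = -2494957 + \left(- \frac{5681}{2} + 6\right) = -2494957 - \frac{5669}{2} = - \frac{4995583}{2}$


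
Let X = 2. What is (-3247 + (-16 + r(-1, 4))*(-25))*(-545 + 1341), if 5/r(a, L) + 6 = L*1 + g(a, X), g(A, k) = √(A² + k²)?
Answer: -2465212 - 99500*√5 ≈ -2.6877e+6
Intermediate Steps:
r(a, L) = 5/(-6 + L + √(4 + a²)) (r(a, L) = 5/(-6 + (L*1 + √(a² + 2²))) = 5/(-6 + (L + √(a² + 4))) = 5/(-6 + (L + √(4 + a²))) = 5/(-6 + L + √(4 + a²)))
(-3247 + (-16 + r(-1, 4))*(-25))*(-545 + 1341) = (-3247 + (-16 + 5/(-6 + 4 + √(4 + (-1)²)))*(-25))*(-545 + 1341) = (-3247 + (-16 + 5/(-6 + 4 + √(4 + 1)))*(-25))*796 = (-3247 + (-16 + 5/(-6 + 4 + √5))*(-25))*796 = (-3247 + (-16 + 5/(-2 + √5))*(-25))*796 = (-3247 + (400 - 125/(-2 + √5)))*796 = (-2847 - 125/(-2 + √5))*796 = -2266212 - 99500/(-2 + √5)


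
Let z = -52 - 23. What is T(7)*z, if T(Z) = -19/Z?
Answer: 1425/7 ≈ 203.57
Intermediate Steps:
z = -75
T(7)*z = -19/7*(-75) = 1425/7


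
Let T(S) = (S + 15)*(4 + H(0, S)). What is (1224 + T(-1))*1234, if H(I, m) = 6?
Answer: 1683176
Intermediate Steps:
T(S) = 150 + 10*S (T(S) = (S + 15)*(4 + 6) = (15 + S)*10 = 150 + 10*S)
(1224 + T(-1))*1234 = (1224 + (150 + 10*(-1)))*1234 = (1224 + (150 - 10))*1234 = (1224 + 140)*1234 = 1364*1234 = 1683176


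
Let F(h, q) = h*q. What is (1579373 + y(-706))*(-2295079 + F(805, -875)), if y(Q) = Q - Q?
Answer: -4737256662342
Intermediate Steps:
y(Q) = 0
(1579373 + y(-706))*(-2295079 + F(805, -875)) = (1579373 + 0)*(-2295079 + 805*(-875)) = 1579373*(-2295079 - 704375) = 1579373*(-2999454) = -4737256662342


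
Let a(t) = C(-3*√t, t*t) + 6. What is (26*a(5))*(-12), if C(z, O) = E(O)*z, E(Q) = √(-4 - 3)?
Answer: -1872 + 936*I*√35 ≈ -1872.0 + 5537.5*I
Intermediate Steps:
E(Q) = I*√7 (E(Q) = √(-7) = I*√7)
C(z, O) = I*z*√7 (C(z, O) = (I*√7)*z = I*z*√7)
a(t) = 6 - 3*I*√7*√t (a(t) = I*(-3*√t)*√7 + 6 = -3*I*√7*√t + 6 = 6 - 3*I*√7*√t)
(26*a(5))*(-12) = (26*(6 - 3*I*√7*√5))*(-12) = (26*(6 - 3*I*√35))*(-12) = (156 - 78*I*√35)*(-12) = -1872 + 936*I*√35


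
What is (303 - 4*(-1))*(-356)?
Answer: -109292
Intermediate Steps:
(303 - 4*(-1))*(-356) = (303 + 4)*(-356) = 307*(-356) = -109292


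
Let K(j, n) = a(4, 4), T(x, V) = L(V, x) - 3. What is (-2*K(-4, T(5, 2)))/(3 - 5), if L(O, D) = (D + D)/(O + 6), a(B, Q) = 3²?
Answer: 9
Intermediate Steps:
a(B, Q) = 9
L(O, D) = 2*D/(6 + O) (L(O, D) = (2*D)/(6 + O) = 2*D/(6 + O))
T(x, V) = -3 + 2*x/(6 + V) (T(x, V) = 2*x/(6 + V) - 3 = -3 + 2*x/(6 + V))
K(j, n) = 9
(-2*K(-4, T(5, 2)))/(3 - 5) = (-2*9)/(3 - 5) = -18/(-2) = -18*(-½) = 9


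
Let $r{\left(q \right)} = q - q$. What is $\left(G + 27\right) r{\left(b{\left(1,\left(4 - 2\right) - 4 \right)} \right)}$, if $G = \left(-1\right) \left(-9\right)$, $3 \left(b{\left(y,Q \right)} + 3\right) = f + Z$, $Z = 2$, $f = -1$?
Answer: $0$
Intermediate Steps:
$b{\left(y,Q \right)} = - \frac{8}{3}$ ($b{\left(y,Q \right)} = -3 + \frac{-1 + 2}{3} = -3 + \frac{1}{3} \cdot 1 = -3 + \frac{1}{3} = - \frac{8}{3}$)
$G = 9$
$r{\left(q \right)} = 0$
$\left(G + 27\right) r{\left(b{\left(1,\left(4 - 2\right) - 4 \right)} \right)} = \left(9 + 27\right) 0 = 36 \cdot 0 = 0$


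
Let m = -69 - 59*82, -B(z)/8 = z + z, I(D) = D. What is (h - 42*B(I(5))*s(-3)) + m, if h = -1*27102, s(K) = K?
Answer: -42089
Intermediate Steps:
B(z) = -16*z (B(z) = -8*(z + z) = -16*z)
h = -27102
m = -4907 (m = -69 - 4838 = -4907)
(h - 42*B(I(5))*s(-3)) + m = (-27102 - 42*(-16*5)*(-3)) - 4907 = (-27102 - (-3360)*(-3)) - 4907 = (-27102 - 42*240) - 4907 = (-27102 - 10080) - 4907 = -37182 - 4907 = -42089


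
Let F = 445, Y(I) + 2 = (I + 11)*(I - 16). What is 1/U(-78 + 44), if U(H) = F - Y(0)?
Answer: 1/623 ≈ 0.0016051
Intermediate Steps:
Y(I) = -2 + (-16 + I)*(11 + I) (Y(I) = -2 + (I + 11)*(I - 16) = -2 + (11 + I)*(-16 + I) = -2 + (-16 + I)*(11 + I))
U(H) = 623 (U(H) = 445 - (-178 + 0² - 5*0) = 445 - (-178 + 0 + 0) = 445 - 1*(-178) = 445 + 178 = 623)
1/U(-78 + 44) = 1/623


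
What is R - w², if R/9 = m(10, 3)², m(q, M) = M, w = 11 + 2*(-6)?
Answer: 80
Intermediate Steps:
w = -1 (w = 11 - 12 = -1)
R = 81 (R = 9*3² = 9*9 = 81)
R - w² = 81 - 1*(-1)² = 81 - 1*1 = 81 - 1 = 80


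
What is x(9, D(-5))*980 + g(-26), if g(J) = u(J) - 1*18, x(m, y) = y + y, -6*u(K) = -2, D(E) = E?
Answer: -29453/3 ≈ -9817.7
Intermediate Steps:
u(K) = ⅓ (u(K) = -⅙*(-2) = ⅓)
x(m, y) = 2*y
g(J) = -53/3 (g(J) = ⅓ - 1*18 = ⅓ - 18 = -53/3)
x(9, D(-5))*980 + g(-26) = (2*(-5))*980 - 53/3 = -10*980 - 53/3 = -9800 - 53/3 = -29453/3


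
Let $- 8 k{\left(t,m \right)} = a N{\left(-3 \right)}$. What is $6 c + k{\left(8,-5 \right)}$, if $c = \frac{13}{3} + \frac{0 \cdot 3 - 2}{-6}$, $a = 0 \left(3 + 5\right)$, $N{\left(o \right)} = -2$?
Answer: $28$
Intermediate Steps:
$a = 0$ ($a = 0 \cdot 8 = 0$)
$k{\left(t,m \right)} = 0$ ($k{\left(t,m \right)} = - \frac{0 \left(-2\right)}{8} = \left(- \frac{1}{8}\right) 0 = 0$)
$c = \frac{14}{3}$ ($c = 13 \cdot \frac{1}{3} + \left(0 - 2\right) \left(- \frac{1}{6}\right) = \frac{13}{3} - - \frac{1}{3} = \frac{13}{3} + \frac{1}{3} = \frac{14}{3} \approx 4.6667$)
$6 c + k{\left(8,-5 \right)} = 6 \cdot \frac{14}{3} + 0 = 28 + 0 = 28$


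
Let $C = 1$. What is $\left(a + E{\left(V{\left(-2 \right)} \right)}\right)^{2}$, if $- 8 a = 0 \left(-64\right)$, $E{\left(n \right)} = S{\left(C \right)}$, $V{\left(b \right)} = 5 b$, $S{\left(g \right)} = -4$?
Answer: $16$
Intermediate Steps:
$E{\left(n \right)} = -4$
$a = 0$ ($a = - \frac{0 \left(-64\right)}{8} = \left(- \frac{1}{8}\right) 0 = 0$)
$\left(a + E{\left(V{\left(-2 \right)} \right)}\right)^{2} = \left(0 - 4\right)^{2} = \left(-4\right)^{2} = 16$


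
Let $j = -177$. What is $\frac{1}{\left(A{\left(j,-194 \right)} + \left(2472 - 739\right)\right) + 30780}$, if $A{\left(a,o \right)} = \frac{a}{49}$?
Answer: $\frac{49}{1592960} \approx 3.076 \cdot 10^{-5}$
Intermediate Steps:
$A{\left(a,o \right)} = \frac{a}{49}$ ($A{\left(a,o \right)} = a \frac{1}{49} = \frac{a}{49}$)
$\frac{1}{\left(A{\left(j,-194 \right)} + \left(2472 - 739\right)\right) + 30780} = \frac{1}{\left(\frac{1}{49} \left(-177\right) + \left(2472 - 739\right)\right) + 30780} = \frac{1}{\left(- \frac{177}{49} + \left(2472 - 739\right)\right) + 30780} = \frac{1}{\left(- \frac{177}{49} + 1733\right) + 30780} = \frac{1}{\frac{84740}{49} + 30780} = \frac{1}{\frac{1592960}{49}} = \frac{49}{1592960}$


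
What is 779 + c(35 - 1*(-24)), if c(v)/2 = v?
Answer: 897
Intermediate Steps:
c(v) = 2*v
779 + c(35 - 1*(-24)) = 779 + 2*(35 - 1*(-24)) = 779 + 2*(35 + 24) = 779 + 2*59 = 779 + 118 = 897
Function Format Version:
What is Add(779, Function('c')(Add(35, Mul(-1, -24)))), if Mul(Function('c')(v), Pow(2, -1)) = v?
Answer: 897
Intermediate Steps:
Function('c')(v) = Mul(2, v)
Add(779, Function('c')(Add(35, Mul(-1, -24)))) = Add(779, Mul(2, Add(35, Mul(-1, -24)))) = Add(779, Mul(2, Add(35, 24))) = Add(779, Mul(2, 59)) = Add(779, 118) = 897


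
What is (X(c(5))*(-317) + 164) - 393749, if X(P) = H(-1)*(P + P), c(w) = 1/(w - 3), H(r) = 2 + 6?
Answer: -396121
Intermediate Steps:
H(r) = 8
c(w) = 1/(-3 + w)
X(P) = 16*P (X(P) = 8*(P + P) = 8*(2*P) = 16*P)
(X(c(5))*(-317) + 164) - 393749 = ((16/(-3 + 5))*(-317) + 164) - 393749 = ((16/2)*(-317) + 164) - 393749 = ((16*(1/2))*(-317) + 164) - 393749 = (8*(-317) + 164) - 393749 = (-2536 + 164) - 393749 = -2372 - 393749 = -396121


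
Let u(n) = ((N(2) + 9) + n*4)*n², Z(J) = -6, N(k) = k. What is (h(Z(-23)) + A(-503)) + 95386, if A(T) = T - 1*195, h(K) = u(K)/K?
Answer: 94766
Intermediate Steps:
u(n) = n²*(11 + 4*n) (u(n) = ((2 + 9) + n*4)*n² = (11 + 4*n)*n² = n²*(11 + 4*n))
h(K) = K*(11 + 4*K) (h(K) = (K²*(11 + 4*K))/K = K*(11 + 4*K))
A(T) = -195 + T (A(T) = T - 195 = -195 + T)
(h(Z(-23)) + A(-503)) + 95386 = (-6*(11 + 4*(-6)) + (-195 - 503)) + 95386 = (-6*(11 - 24) - 698) + 95386 = (-6*(-13) - 698) + 95386 = (78 - 698) + 95386 = -620 + 95386 = 94766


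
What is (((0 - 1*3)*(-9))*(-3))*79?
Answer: -6399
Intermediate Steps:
(((0 - 1*3)*(-9))*(-3))*79 = (((0 - 3)*(-9))*(-3))*79 = (-3*(-9)*(-3))*79 = (27*(-3))*79 = -81*79 = -6399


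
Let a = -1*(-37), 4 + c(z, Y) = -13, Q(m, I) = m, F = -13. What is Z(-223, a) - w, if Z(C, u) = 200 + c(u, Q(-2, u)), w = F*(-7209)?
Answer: -93534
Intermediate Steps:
w = 93717 (w = -13*(-7209) = 93717)
c(z, Y) = -17 (c(z, Y) = -4 - 13 = -17)
a = 37
Z(C, u) = 183 (Z(C, u) = 200 - 17 = 183)
Z(-223, a) - w = 183 - 1*93717 = 183 - 93717 = -93534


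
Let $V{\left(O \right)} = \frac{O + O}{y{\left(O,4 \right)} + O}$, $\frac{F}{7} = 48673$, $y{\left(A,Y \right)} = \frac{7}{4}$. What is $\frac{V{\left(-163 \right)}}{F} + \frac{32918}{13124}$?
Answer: $\frac{3617015271953}{1442055900390} \approx 2.5082$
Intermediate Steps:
$y{\left(A,Y \right)} = \frac{7}{4}$ ($y{\left(A,Y \right)} = 7 \cdot \frac{1}{4} = \frac{7}{4}$)
$F = 340711$ ($F = 7 \cdot 48673 = 340711$)
$V{\left(O \right)} = \frac{2 O}{\frac{7}{4} + O}$ ($V{\left(O \right)} = \frac{O + O}{\frac{7}{4} + O} = \frac{2 O}{\frac{7}{4} + O}$)
$\frac{V{\left(-163 \right)}}{F} + \frac{32918}{13124} = \frac{8 \left(-163\right) \frac{1}{7 + 4 \left(-163\right)}}{340711} + \frac{32918}{13124} = 8 \left(-163\right) \frac{1}{7 - 652} \cdot \frac{1}{340711} + 32918 \cdot \frac{1}{13124} = 8 \left(-163\right) \frac{1}{-645} \cdot \frac{1}{340711} + \frac{16459}{6562} = 8 \left(-163\right) \left(- \frac{1}{645}\right) \frac{1}{340711} + \frac{16459}{6562} = \frac{1304}{645} \cdot \frac{1}{340711} + \frac{16459}{6562} = \frac{1304}{219758595} + \frac{16459}{6562} = \frac{3617015271953}{1442055900390}$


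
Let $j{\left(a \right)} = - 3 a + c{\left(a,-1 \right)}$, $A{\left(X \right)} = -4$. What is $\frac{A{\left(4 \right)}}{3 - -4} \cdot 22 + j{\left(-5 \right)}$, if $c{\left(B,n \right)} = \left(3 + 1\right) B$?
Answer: $- \frac{123}{7} \approx -17.571$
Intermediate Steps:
$c{\left(B,n \right)} = 4 B$
$j{\left(a \right)} = a$ ($j{\left(a \right)} = - 3 a + 4 a = a$)
$\frac{A{\left(4 \right)}}{3 - -4} \cdot 22 + j{\left(-5 \right)} = - \frac{4}{3 - -4} \cdot 22 - 5 = - \frac{4}{3 + 4} \cdot 22 - 5 = - \frac{4}{7} \cdot 22 - 5 = \left(-4\right) \frac{1}{7} \cdot 22 - 5 = \left(- \frac{4}{7}\right) 22 - 5 = - \frac{88}{7} - 5 = - \frac{123}{7}$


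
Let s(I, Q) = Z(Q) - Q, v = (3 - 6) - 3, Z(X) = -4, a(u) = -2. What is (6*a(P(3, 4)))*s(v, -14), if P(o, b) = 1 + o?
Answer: -120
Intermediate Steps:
v = -6 (v = -3 - 3 = -6)
s(I, Q) = -4 - Q
(6*a(P(3, 4)))*s(v, -14) = (6*(-2))*(-4 - 1*(-14)) = -12*(-4 + 14) = -12*10 = -120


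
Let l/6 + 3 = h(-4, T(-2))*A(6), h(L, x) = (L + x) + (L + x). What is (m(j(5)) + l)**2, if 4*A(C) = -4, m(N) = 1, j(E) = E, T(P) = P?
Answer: 3025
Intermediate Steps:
A(C) = -1 (A(C) = (1/4)*(-4) = -1)
h(L, x) = 2*L + 2*x
l = 54 (l = -18 + 6*((2*(-4) + 2*(-2))*(-1)) = -18 + 6*((-8 - 4)*(-1)) = -18 + 6*(-12*(-1)) = -18 + 6*12 = -18 + 72 = 54)
(m(j(5)) + l)**2 = (1 + 54)**2 = 55**2 = 3025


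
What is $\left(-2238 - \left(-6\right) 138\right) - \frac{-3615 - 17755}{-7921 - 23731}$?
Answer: $- \frac{22325345}{15826} \approx -1410.7$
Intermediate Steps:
$\left(-2238 - \left(-6\right) 138\right) - \frac{-3615 - 17755}{-7921 - 23731} = \left(-2238 - -828\right) - - \frac{21370}{-31652} = \left(-2238 + 828\right) - \left(-21370\right) \left(- \frac{1}{31652}\right) = -1410 - \frac{10685}{15826} = - \frac{22325345}{15826}$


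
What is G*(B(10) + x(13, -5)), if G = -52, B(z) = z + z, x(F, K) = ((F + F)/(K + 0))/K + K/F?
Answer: -26852/25 ≈ -1074.1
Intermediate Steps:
x(F, K) = K/F + 2*F/K² (x(F, K) = ((2*F)/K)/K + K/F = (2*F/K)/K + K/F = 2*F/K² + K/F = K/F + 2*F/K²)
B(z) = 2*z
G*(B(10) + x(13, -5)) = -52*(2*10 + (-5/13 + 2*13/(-5)²)) = -52*(20 + (-5*1/13 + 2*13*(1/25))) = -52*(20 + (-5/13 + 26/25)) = -52*(20 + 213/325) = -52*6713/325 = -26852/25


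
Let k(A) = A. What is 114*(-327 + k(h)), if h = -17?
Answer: -39216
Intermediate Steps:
114*(-327 + k(h)) = 114*(-327 - 17) = 114*(-344) = -39216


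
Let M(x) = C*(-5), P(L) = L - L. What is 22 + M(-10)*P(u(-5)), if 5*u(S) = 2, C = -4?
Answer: 22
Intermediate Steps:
u(S) = ⅖ (u(S) = (⅕)*2 = ⅖)
P(L) = 0
M(x) = 20 (M(x) = -4*(-5) = 20)
22 + M(-10)*P(u(-5)) = 22 + 20*0 = 22 + 0 = 22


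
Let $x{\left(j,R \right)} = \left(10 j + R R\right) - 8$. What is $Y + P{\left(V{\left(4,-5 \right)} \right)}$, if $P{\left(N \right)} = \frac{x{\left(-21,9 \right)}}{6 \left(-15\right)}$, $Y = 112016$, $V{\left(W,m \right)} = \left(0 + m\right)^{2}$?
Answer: $\frac{10081577}{90} \approx 1.1202 \cdot 10^{5}$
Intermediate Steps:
$V{\left(W,m \right)} = m^{2}$
$x{\left(j,R \right)} = -8 + R^{2} + 10 j$ ($x{\left(j,R \right)} = \left(10 j + R^{2}\right) - 8 = \left(R^{2} + 10 j\right) - 8 = -8 + R^{2} + 10 j$)
$P{\left(N \right)} = \frac{137}{90}$ ($P{\left(N \right)} = \frac{-8 + 9^{2} + 10 \left(-21\right)}{6 \left(-15\right)} = \frac{-8 + 81 - 210}{-90} = \left(-137\right) \left(- \frac{1}{90}\right) = \frac{137}{90}$)
$Y + P{\left(V{\left(4,-5 \right)} \right)} = 112016 + \frac{137}{90} = \frac{10081577}{90}$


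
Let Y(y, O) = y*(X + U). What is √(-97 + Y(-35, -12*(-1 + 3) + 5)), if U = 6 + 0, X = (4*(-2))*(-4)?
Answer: I*√1427 ≈ 37.776*I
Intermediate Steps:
X = 32 (X = -8*(-4) = 32)
U = 6
Y(y, O) = 38*y (Y(y, O) = y*(32 + 6) = y*38 = 38*y)
√(-97 + Y(-35, -12*(-1 + 3) + 5)) = √(-97 + 38*(-35)) = √(-97 - 1330) = √(-1427) = I*√1427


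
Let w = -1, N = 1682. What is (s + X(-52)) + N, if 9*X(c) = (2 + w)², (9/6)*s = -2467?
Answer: 337/9 ≈ 37.444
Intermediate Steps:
s = -4934/3 (s = (⅔)*(-2467) = -4934/3 ≈ -1644.7)
X(c) = ⅑ (X(c) = (2 - 1)²/9 = (⅑)*1² = (⅑)*1 = ⅑)
(s + X(-52)) + N = (-4934/3 + ⅑) + 1682 = -14801/9 + 1682 = 337/9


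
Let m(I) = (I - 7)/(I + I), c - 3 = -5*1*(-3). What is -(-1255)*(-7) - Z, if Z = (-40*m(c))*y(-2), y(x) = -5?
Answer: -79615/9 ≈ -8846.1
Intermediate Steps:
c = 18 (c = 3 - 5*1*(-3) = 3 - 5*(-3) = 3 + 15 = 18)
m(I) = (-7 + I)/(2*I) (m(I) = (-7 + I)/((2*I)) = (-7 + I)*(1/(2*I)) = (-7 + I)/(2*I))
Z = 550/9 (Z = -20*(-7 + 18)/18*(-5) = -20*11/18*(-5) = -40*11/36*(-5) = -110/9*(-5) = 550/9 ≈ 61.111)
-(-1255)*(-7) - Z = -(-1255)*(-7) - 1*550/9 = -251*35 - 550/9 = -8785 - 550/9 = -79615/9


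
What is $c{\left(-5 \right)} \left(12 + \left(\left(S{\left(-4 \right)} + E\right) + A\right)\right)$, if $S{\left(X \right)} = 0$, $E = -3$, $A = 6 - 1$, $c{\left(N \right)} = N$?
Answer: $-70$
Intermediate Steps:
$A = 5$
$c{\left(-5 \right)} \left(12 + \left(\left(S{\left(-4 \right)} + E\right) + A\right)\right) = - 5 \left(12 + \left(\left(0 - 3\right) + 5\right)\right) = - 5 \left(12 + \left(-3 + 5\right)\right) = - 5 \left(12 + 2\right) = \left(-5\right) 14 = -70$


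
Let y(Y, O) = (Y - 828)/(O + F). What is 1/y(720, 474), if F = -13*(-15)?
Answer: -223/36 ≈ -6.1944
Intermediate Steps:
F = 195
y(Y, O) = (-828 + Y)/(195 + O) (y(Y, O) = (Y - 828)/(O + 195) = (-828 + Y)/(195 + O))
1/y(720, 474) = 1/((-828 + 720)/(195 + 474)) = 1/(-108/669) = 1/((1/669)*(-108)) = 1/(-36/223) = -223/36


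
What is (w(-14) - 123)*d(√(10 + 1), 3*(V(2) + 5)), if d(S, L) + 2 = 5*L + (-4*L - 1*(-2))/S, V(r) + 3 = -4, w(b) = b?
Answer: 4384 - 3562*√11/11 ≈ 3310.0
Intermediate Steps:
V(r) = -7 (V(r) = -3 - 4 = -7)
d(S, L) = -2 + 5*L + (2 - 4*L)/S (d(S, L) = -2 + (5*L + (-4*L - 1*(-2))/S) = -2 + (5*L + (-4*L + 2)/S) = -2 + (5*L + (2 - 4*L)/S) = -2 + 5*L + (2 - 4*L)/S)
(w(-14) - 123)*d(√(10 + 1), 3*(V(2) + 5)) = (-14 - 123)*((2 - 12*(-7 + 5) + √(10 + 1)*(-2 + 5*(3*(-7 + 5))))/(√(10 + 1))) = -137*(2 - 12*(-2) + √11*(-2 + 5*(3*(-2))))/(√11) = -137*√11/11*(2 - 4*(-6) + √11*(-2 + 5*(-6))) = -137*√11/11*(2 + 24 + √11*(-2 - 30)) = -137*√11/11*(2 + 24 + √11*(-32)) = -137*√11/11*(2 + 24 - 32*√11) = -137*√11/11*(26 - 32*√11) = -137*√11*(26 - 32*√11)/11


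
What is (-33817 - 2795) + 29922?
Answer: -6690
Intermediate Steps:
(-33817 - 2795) + 29922 = -36612 + 29922 = -6690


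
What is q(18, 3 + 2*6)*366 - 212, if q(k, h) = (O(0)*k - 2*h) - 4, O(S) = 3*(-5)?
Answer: -111476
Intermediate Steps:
O(S) = -15
q(k, h) = -4 - 15*k - 2*h (q(k, h) = (-15*k - 2*h) - 4 = -4 - 15*k - 2*h)
q(18, 3 + 2*6)*366 - 212 = (-4 - 15*18 - 2*(3 + 2*6))*366 - 212 = (-4 - 270 - 2*(3 + 12))*366 - 212 = (-4 - 270 - 2*15)*366 - 212 = (-4 - 270 - 30)*366 - 212 = -304*366 - 212 = -111264 - 212 = -111476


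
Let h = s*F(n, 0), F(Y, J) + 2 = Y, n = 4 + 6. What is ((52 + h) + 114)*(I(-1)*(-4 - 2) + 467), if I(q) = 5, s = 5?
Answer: 90022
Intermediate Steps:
n = 10
F(Y, J) = -2 + Y
h = 40 (h = 5*(-2 + 10) = 5*8 = 40)
((52 + h) + 114)*(I(-1)*(-4 - 2) + 467) = ((52 + 40) + 114)*(5*(-4 - 2) + 467) = (92 + 114)*(5*(-6) + 467) = 206*(-30 + 467) = 206*437 = 90022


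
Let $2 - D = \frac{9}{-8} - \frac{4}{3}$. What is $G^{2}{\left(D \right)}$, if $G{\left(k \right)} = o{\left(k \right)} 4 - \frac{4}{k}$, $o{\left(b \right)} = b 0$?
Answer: $\frac{9216}{11449} \approx 0.80496$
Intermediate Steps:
$D = \frac{107}{24}$ ($D = 2 - \left(\frac{9}{-8} - \frac{4}{3}\right) = 2 - \left(9 \left(- \frac{1}{8}\right) - \frac{4}{3}\right) = 2 - \left(- \frac{9}{8} - \frac{4}{3}\right) = 2 - - \frac{59}{24} = 2 + \frac{59}{24} = \frac{107}{24} \approx 4.4583$)
$o{\left(b \right)} = 0$
$G{\left(k \right)} = - \frac{4}{k}$ ($G{\left(k \right)} = 0 \cdot 4 - \frac{4}{k} = 0 - \frac{4}{k} = - \frac{4}{k}$)
$G^{2}{\left(D \right)} = \left(- \frac{4}{\frac{107}{24}}\right)^{2} = \left(\left(-4\right) \frac{24}{107}\right)^{2} = \left(- \frac{96}{107}\right)^{2} = \frac{9216}{11449}$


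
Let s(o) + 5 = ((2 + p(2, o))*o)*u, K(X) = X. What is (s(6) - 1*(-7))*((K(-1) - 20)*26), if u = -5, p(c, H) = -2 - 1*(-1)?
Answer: 15288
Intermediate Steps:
p(c, H) = -1 (p(c, H) = -2 + 1 = -1)
s(o) = -5 - 5*o (s(o) = -5 + ((2 - 1)*o)*(-5) = -5 + (1*o)*(-5) = -5 + o*(-5) = -5 - 5*o)
(s(6) - 1*(-7))*((K(-1) - 20)*26) = ((-5 - 5*6) - 1*(-7))*((-1 - 20)*26) = ((-5 - 30) + 7)*(-21*26) = (-35 + 7)*(-546) = -28*(-546) = 15288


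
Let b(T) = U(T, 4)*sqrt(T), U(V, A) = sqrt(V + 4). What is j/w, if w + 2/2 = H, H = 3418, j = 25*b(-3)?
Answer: 25*I*sqrt(3)/3417 ≈ 0.012672*I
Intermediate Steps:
U(V, A) = sqrt(4 + V)
b(T) = sqrt(T)*sqrt(4 + T) (b(T) = sqrt(4 + T)*sqrt(T) = sqrt(T)*sqrt(4 + T))
j = 25*I*sqrt(3) (j = 25*(sqrt(-3)*sqrt(4 - 3)) = 25*((I*sqrt(3))*sqrt(1)) = 25*((I*sqrt(3))*1) = 25*(I*sqrt(3)) = 25*I*sqrt(3) ≈ 43.301*I)
w = 3417 (w = -1 + 3418 = 3417)
j/w = (25*I*sqrt(3))/3417 = (25*I*sqrt(3))*(1/3417) = 25*I*sqrt(3)/3417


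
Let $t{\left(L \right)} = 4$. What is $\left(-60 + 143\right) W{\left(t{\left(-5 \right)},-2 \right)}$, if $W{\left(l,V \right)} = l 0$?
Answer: $0$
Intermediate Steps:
$W{\left(l,V \right)} = 0$
$\left(-60 + 143\right) W{\left(t{\left(-5 \right)},-2 \right)} = \left(-60 + 143\right) 0 = 83 \cdot 0 = 0$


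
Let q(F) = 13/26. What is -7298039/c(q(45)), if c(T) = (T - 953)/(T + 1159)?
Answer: 5641384147/635 ≈ 8.8841e+6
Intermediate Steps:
q(F) = 1/2 (q(F) = 13*(1/26) = 1/2)
c(T) = (-953 + T)/(1159 + T)
-7298039/c(q(45)) = -7298039*(1159 + 1/2)/(-953 + 1/2) = -7298039/(-1905/2/(2319/2)) = -7298039/((2/2319)*(-1905/2)) = -7298039/(-635/773) = -7298039*(-773/635) = 5641384147/635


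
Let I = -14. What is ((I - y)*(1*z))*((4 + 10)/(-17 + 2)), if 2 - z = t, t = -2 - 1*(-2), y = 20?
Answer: 952/15 ≈ 63.467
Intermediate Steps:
t = 0 (t = -2 + 2 = 0)
z = 2 (z = 2 - 1*0 = 2 + 0 = 2)
((I - y)*(1*z))*((4 + 10)/(-17 + 2)) = ((-14 - 1*20)*(1*2))*((4 + 10)/(-17 + 2)) = ((-14 - 20)*2)*(14/(-15)) = (-34*2)*(14*(-1/15)) = -68*(-14/15) = 952/15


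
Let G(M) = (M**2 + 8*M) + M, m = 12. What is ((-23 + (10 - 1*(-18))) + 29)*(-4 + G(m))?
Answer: 8432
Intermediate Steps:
G(M) = M**2 + 9*M
((-23 + (10 - 1*(-18))) + 29)*(-4 + G(m)) = ((-23 + (10 - 1*(-18))) + 29)*(-4 + 12*(9 + 12)) = ((-23 + (10 + 18)) + 29)*(-4 + 12*21) = ((-23 + 28) + 29)*(-4 + 252) = (5 + 29)*248 = 34*248 = 8432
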